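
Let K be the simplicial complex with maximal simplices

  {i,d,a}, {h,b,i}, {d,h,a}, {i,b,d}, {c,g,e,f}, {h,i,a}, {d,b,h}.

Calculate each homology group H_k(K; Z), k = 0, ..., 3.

H_0 ≅ Z^2,  H_1 = 0,  H_2 ≅ Z,  H_3 = 0.

Take the total order a < b < c < d < e < f < g < h < i on the vertex set. Then K (dimension 3) consists of the simplices:

  0-simplices (9): a, b, c, d, e, f, g, h, i
  1-simplices (15): ad, ah, ai, bd, bh, bi, ce, cf, cg, dh, di, ef, eg, fg, hi
  2-simplices (10): adh, adi, ahi, bdh, bdi, bhi, cef, ceg, cfg, efg
  3-simplices (1): cefg

giving chain groups C_0 ≅ Z^9, C_1 ≅ Z^15, C_2 ≅ Z^10, C_3 ≅ Z^1.

∂_1: C_1 → C_0 sends each edge [p,q] (with p < q) to q − p. For instance
  ∂bh = h − b.
As a 9×15 matrix over Z this has rank 7, with invariant factors (1,1,1,1,1,1,1).

∂_2: C_2 → C_1 maps a triangle to the signed sum of its edges. For instance
  ∂ahi = hi − ai + ah,
  ∂ceg = eg − cg + ce.
The resulting 15×10 matrix has rank 8, and its Smith normal form has invariant factors (1,1,1,1,1,1,1,1).

∂_3: C_3 → C_2 sends each 3-simplex σ to the alternating sum Σ_i (−1)^i (σ with its i-th vertex removed). For instance
  ∂cefg = efg − cfg + ceg − cef.
The 10×1 boundary matrix has rank 1 and Smith normal form diag(1).

Reading off H_k = ker ∂_k / im ∂_{k+1}:

  H_0: rank C_0 − rank ∂_1 = 9 − 7 = 2, and the invariant factors of ∂_1 are all 1, so H_0 ≅ Z^2.
  H_1: rank ker ∂_1 − rank ∂_2 = (15 − 7) − 8 = 0, and the invariant factors of ∂_2 are all 1, so H_1 ≅ 0.
  H_2: rank ker ∂_2 − rank ∂_3 = (10 − 8) − 1 = 1, and the invariant factors of ∂_3 are all 1, so H_2 ≅ Z.
  H_3: rank ker ∂_3 − rank ∂_4 = (1 − 1) − 0 = 0, and there is no ∂_4, so H_3 ≅ 0.

As a check, the Euler characteristic is 9 − 15 + 10 − 1 = 3, which agrees with 2 − 0 + 1 − 0 = 3.
(K is a triangulation of the disjoint union of the 3-simplex and the 2-sphere S^2.)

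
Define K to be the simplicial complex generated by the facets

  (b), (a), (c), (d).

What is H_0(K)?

Order the vertices as a < b < c < d. Listing each simplex with vertices in this order, K has dimension 0 with simplices:

  0-simplices (4): a, b, c, d

so the chain groups are C_0 ≅ Z^4.

From H_k ≅ ker(∂_k) / im(∂_{k+1}) we obtain:

  H_0: rank C_0 − rank ∂_1 = 4 − 0 = 4, and there is no ∂_1, so H_0 ≅ Z^4.

(K is a triangulation of a set of 4 points.)

H_0 ≅ Z^4.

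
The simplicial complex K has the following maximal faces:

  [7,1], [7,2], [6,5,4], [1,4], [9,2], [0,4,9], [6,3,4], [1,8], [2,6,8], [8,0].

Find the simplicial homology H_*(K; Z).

H_0 ≅ Z,  H_1 ≅ Z^4,  H_2 = 0.

Order the vertices as 0 < 1 < 2 < 3 < 4 < 5 < 6 < 7 < 8 < 9. Listing each simplex with vertices in this order, K has dimension 2 with simplices:

  0-simplices (10): [0], [1], [2], [3], [4], [5], [6], [7], [8], [9]
  1-simplices (17): [0,4], [0,8], [0,9], [1,4], [1,7], [1,8], [2,6], [2,7], [2,8], [2,9], [3,4], [3,6], [4,5], [4,6], [4,9], [5,6], [6,8]
  2-simplices (4): [0,4,9], [2,6,8], [3,4,6], [4,5,6]

Hence C_0 ≅ Z^10, C_1 ≅ Z^17, C_2 ≅ Z^4.

∂_1: C_1 → C_0 sends each edge [p,q] (with p < q) to q − p. For instance
  ∂[3,6] = [6] − [3].
The resulting 10×17 matrix has rank 9, and its Smith normal form has invariant factors (1,1,1,1,1,1,1,1,1).

The boundary map ∂_2: C_2 → C_1 acts by ∂[p,q,r] = [q,r] − [p,r] + [p,q]. For instance
  ∂[2,6,8] = [6,8] − [2,8] + [2,6],
  ∂[3,4,6] = [4,6] − [3,6] + [3,4].
The 17×4 boundary matrix has rank 4 and Smith normal form diag(1,1,1,1).

Computing H_k = (kernel of ∂_k) / (image of ∂_{k+1}):

  H_0: rank C_0 − rank ∂_1 = 10 − 9 = 1, and the invariant factors of ∂_1 are all 1, so H_0 ≅ Z.
  H_1: rank ker ∂_1 − rank ∂_2 = (17 − 9) − 4 = 4, and the invariant factors of ∂_2 are all 1, so H_1 ≅ Z^4.
  H_2: rank ker ∂_2 − rank ∂_3 = (4 − 4) − 0 = 0, and there is no ∂_3, so H_2 ≅ 0.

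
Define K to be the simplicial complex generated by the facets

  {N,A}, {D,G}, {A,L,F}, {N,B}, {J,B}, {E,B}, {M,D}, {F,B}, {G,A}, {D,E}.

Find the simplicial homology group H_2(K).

K has 10 vertices, 12 edges, 1 triangle.
rank ∂_2 = 1, rank ∂_3 = 0 ⇒ b_2 = 1 − 1 − 0 = 0. So H_2 = 0.

H_2 ≅ 0.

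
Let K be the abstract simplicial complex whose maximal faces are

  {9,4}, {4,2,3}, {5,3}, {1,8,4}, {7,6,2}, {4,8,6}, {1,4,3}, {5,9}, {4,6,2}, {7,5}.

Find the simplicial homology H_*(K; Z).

Take the total order 1 < 2 < 3 < 4 < 5 < 6 < 7 < 8 < 9 on the vertex set. Then K (dimension 2) consists of the simplices:

  0-simplices (9): [1], [2], [3], [4], [5], [6], [7], [8], [9]
  1-simplices (16): [1,3], [1,4], [1,8], [2,3], [2,4], [2,6], [2,7], [3,4], [3,5], [4,6], [4,8], [4,9], [5,7], [5,9], [6,7], [6,8]
  2-simplices (6): [1,3,4], [1,4,8], [2,3,4], [2,4,6], [2,6,7], [4,6,8]

Hence C_0 ≅ Z^9, C_1 ≅ Z^16, C_2 ≅ Z^6.

The boundary map ∂_1: C_1 → C_0 maps an edge to its endpoints' difference, ∂[p,q] = q − p.
The resulting 9×16 matrix has rank 8, and its Smith normal form has invariant factors (1,1,1,1,1,1,1,1).

The boundary map ∂_2: C_2 → C_1 maps a triangle to the signed sum of its edges. For instance
  ∂[2,3,4] = [3,4] − [2,4] + [2,3],
  ∂[1,3,4] = [3,4] − [1,4] + [1,3].
The resulting 16×6 matrix has rank 6, and its Smith normal form has invariant factors (1,1,1,1,1,1).

Now H_k = ker ∂_k / im ∂_{k+1}, so:

  H_0: rank C_0 − rank ∂_1 = 9 − 8 = 1, and the invariant factors of ∂_1 are all 1, so H_0 ≅ Z.
  H_1: rank ker ∂_1 − rank ∂_2 = (16 − 8) − 6 = 2, and the invariant factors of ∂_2 are all 1, so H_1 ≅ Z^2.
  H_2: rank ker ∂_2 − rank ∂_3 = (6 − 6) − 0 = 0, and there is no ∂_3, so H_2 ≅ 0.

As a check, the Euler characteristic is 9 − 16 + 6 = -1, which agrees with 1 − 2 + 0 = -1.

H_0 ≅ Z,  H_1 ≅ Z^2,  H_2 = 0.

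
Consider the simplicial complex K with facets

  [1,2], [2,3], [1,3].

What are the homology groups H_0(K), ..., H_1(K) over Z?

Take the total order 1 < 2 < 3 on the vertex set. Then K (dimension 1) consists of the simplices:

  0-simplices (3): [1], [2], [3]
  1-simplices (3): [1,2], [1,3], [2,3]

Hence C_0 ≅ Z^3, C_1 ≅ Z^3.

∂_1: C_1 → C_0 maps an edge to its endpoints' difference, ∂[p,q] = q − p.
This gives a 3×3 integer matrix of rank 2; reducing to Smith normal form yields diagonal entries (1,1).

Computing H_k = (kernel of ∂_k) / (image of ∂_{k+1}):

  H_0: rank C_0 − rank ∂_1 = 3 − 2 = 1, and the invariant factors of ∂_1 are all 1, so H_0 ≅ Z.
  H_1: rank ker ∂_1 − rank ∂_2 = (3 − 2) − 0 = 1, and there is no ∂_2, so H_1 ≅ Z.

As a check, the Euler characteristic is 3 − 3 = 0, which agrees with 1 − 1 = 0.

H_0 ≅ Z,  H_1 ≅ Z.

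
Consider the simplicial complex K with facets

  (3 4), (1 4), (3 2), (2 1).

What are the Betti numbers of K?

b_0 = 1, b_1 = 1.

Order the vertices as 1 < 2 < 3 < 4. Listing each simplex with vertices in this order, K has dimension 1 with simplices:

  0-simplices (4): [1], [2], [3], [4]
  1-simplices (4): [1,2], [1,4], [2,3], [3,4]

giving chain groups C_0 ≅ Z^4, C_1 ≅ Z^4.

The boundary map ∂_1: C_1 → C_0 maps an edge to its endpoints' difference, ∂[p,q] = q − p. For instance
  ∂[1,4] = [4] − [1].
The 4×4 boundary matrix has rank 3 and Smith normal form diag(1,1,1).

From H_k ≅ ker(∂_k) / im(∂_{k+1}) we obtain:

  H_0: rank C_0 − rank ∂_1 = 4 − 3 = 1, and the invariant factors of ∂_1 are all 1, so H_0 ≅ Z.
  H_1: rank ker ∂_1 − rank ∂_2 = (4 − 3) − 0 = 1, and there is no ∂_2, so H_1 ≅ Z.

As a check, the Euler characteristic is 4 − 4 = 0, which agrees with 1 − 1 = 0.

Hence the Betti numbers are b_0 = 1, b_1 = 1.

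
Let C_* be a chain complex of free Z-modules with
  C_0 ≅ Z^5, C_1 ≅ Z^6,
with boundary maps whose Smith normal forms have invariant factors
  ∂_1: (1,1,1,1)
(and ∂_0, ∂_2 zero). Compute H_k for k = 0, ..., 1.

H_0 ≅ Z,  H_1 ≅ Z^2.

H_0: b_0 = 5 − 0 − 4 = 1; torsion from ∂_1 factors > 1: none. So H_0 ≅ Z.
H_1: b_1 = 6 − 4 − 0 = 2; torsion from ∂_2 factors > 1: none. So H_1 ≅ Z^2.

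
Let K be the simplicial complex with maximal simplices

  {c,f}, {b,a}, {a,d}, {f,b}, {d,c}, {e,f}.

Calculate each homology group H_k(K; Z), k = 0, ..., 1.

We work with the vertex ordering a < b < c < d < e < f. The simplices of K, each written with vertices in increasing order, are:

  0-simplices (6): a, b, c, d, e, f
  1-simplices (6): ab, ad, bf, cd, cf, ef

so the chain groups are C_0 ≅ Z^6, C_1 ≅ Z^6.

∂_1: C_1 → C_0 maps an edge to its endpoints' difference, ∂[p,q] = q − p.
The resulting 6×6 matrix has rank 5, and its Smith normal form has invariant factors (1,1,1,1,1).

Computing H_k = (kernel of ∂_k) / (image of ∂_{k+1}):

  H_0: rank C_0 − rank ∂_1 = 6 − 5 = 1, and the invariant factors of ∂_1 are all 1, so H_0 ≅ Z.
  H_1: rank ker ∂_1 − rank ∂_2 = (6 − 5) − 0 = 1, and there is no ∂_2, so H_1 ≅ Z.

H_0 = Z,  H_1 = Z.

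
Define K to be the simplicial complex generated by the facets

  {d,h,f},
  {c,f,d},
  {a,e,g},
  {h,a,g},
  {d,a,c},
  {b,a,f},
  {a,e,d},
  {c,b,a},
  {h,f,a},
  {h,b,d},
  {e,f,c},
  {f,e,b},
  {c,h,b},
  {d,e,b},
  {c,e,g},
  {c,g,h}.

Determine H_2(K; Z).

H_2 = Z.

Order the vertices as a < b < c < d < e < f < g < h. Listing each simplex with vertices in this order, K has dimension 2 with simplices:

  0-simplices (8): a, b, c, d, e, f, g, h
  1-simplices (24): ab, ac, ad, ae, af, ag, ah, bc, bd, be, bf, bh, cd, ce, cf, cg, ch, de, df, dh, ef, eg, fh, gh
  2-simplices (16): abc, abf, acd, ade, aeg, afh, agh, bch, bde, bdh, bef, cdf, cef, ceg, cgh, dfh

so the chain groups are C_0 ≅ Z^8, C_1 ≅ Z^24, C_2 ≅ Z^16.

Boundary ∂_1: C_1 → C_0 sends each edge [p,q] (with p < q) to q − p.
The resulting 8×24 matrix has rank 7, and its Smith normal form has invariant factors (1,1,1,1,1,1,1).

Boundary ∂_2: C_2 → C_1 maps a triangle to the signed sum of its edges. For instance
  ∂bch = ch − bh + bc,
  ∂abc = bc − ac + ab.
The resulting 24×16 matrix has rank 15, and its Smith normal form has invariant factors (1,1,1,1,1,1,1,1,1,1,1,1,1,1,1).

From H_k ≅ ker(∂_k) / im(∂_{k+1}) we obtain:

  H_2: rank ker ∂_2 − rank ∂_3 = (16 − 15) − 0 = 1, and there is no ∂_3, so H_2 ≅ Z.

(K is a triangulation of the torus T^2.)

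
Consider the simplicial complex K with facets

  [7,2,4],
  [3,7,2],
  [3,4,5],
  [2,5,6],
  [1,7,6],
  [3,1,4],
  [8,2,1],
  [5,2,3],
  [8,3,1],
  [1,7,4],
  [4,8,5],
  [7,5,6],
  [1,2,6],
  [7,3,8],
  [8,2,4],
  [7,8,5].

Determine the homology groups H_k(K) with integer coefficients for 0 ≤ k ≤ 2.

K has 8 vertices, 24 edges, 16 triangles.
rank ∂_0 = 0, rank ∂_1 = 7 ⇒ b_0 = 8 − 0 − 7 = 1; all invariant factors of ∂_1 are 1 so no torsion. So H_0 = Z.
rank ∂_1 = 7, rank ∂_2 = 15 ⇒ b_1 = 24 − 7 − 15 = 2; all invariant factors of ∂_2 are 1 so no torsion. So H_1 = Z^2.
rank ∂_2 = 15, rank ∂_3 = 0 ⇒ b_2 = 16 − 15 − 0 = 1. So H_2 = Z.

H_0 ≅ Z,  H_1 ≅ Z^2,  H_2 ≅ Z.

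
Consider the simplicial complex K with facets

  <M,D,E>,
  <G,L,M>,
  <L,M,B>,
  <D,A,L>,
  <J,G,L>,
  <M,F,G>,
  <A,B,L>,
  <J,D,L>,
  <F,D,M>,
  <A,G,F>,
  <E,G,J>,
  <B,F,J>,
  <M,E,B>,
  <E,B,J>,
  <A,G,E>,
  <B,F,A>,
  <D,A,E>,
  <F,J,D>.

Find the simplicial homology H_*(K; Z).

Order the vertices as A < B < D < E < F < G < J < L < M. Listing each simplex with vertices in this order, K has dimension 2 with simplices:

  0-simplices (9): A, B, D, E, F, G, J, L, M
  1-simplices (27): AB, AD, AE, AF, AG, AL, BE, BF, BJ, BL, BM, DE, DF, DJ, DL, DM, EG, EJ, EM, FG, FJ, FM, GJ, GL, GM, JL, LM
  2-simplices (18): ABF, ABL, ADE, ADL, AEG, AFG, BEJ, BEM, BFJ, BLM, DEM, DFJ, DFM, DJL, EGJ, FGM, GJL, GLM

Hence C_0 ≅ Z^9, C_1 ≅ Z^27, C_2 ≅ Z^18.

The boundary map ∂_1: C_1 → C_0 sends each edge [p,q] (with p < q) to q − p.
As a 9×27 matrix over Z this has rank 8, with invariant factors (1,1,1,1,1,1,1,1).

Boundary ∂_2: C_2 → C_1 maps a triangle to the signed sum of its edges. For instance
  ∂DEM = EM − DM + DE,
  ∂DJL = JL − DL + DJ.
This gives a 27×18 integer matrix of rank 17; reducing to Smith normal form yields diagonal entries (1,1,1,1,1,1,1,1,1,1,1,1,1,1,1,1,1).

From H_k ≅ ker(∂_k) / im(∂_{k+1}) we obtain:

  H_0: rank C_0 − rank ∂_1 = 9 − 8 = 1, and the invariant factors of ∂_1 are all 1, so H_0 ≅ Z.
  H_1: rank ker ∂_1 − rank ∂_2 = (27 − 8) − 17 = 2, and the invariant factors of ∂_2 are all 1, so H_1 ≅ Z^2.
  H_2: rank ker ∂_2 − rank ∂_3 = (18 − 17) − 0 = 1, and there is no ∂_3, so H_2 ≅ Z.

(K is a triangulation of the torus T^2.)

H_0 = Z,  H_1 = Z^2,  H_2 = Z.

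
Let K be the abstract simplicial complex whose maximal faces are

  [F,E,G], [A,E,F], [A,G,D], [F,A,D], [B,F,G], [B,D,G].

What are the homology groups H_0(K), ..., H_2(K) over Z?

Order the vertices as A < B < D < E < F < G. Listing each simplex with vertices in this order, K has dimension 2 with simplices:

  0-simplices (6): A, B, D, E, F, G
  1-simplices (12): AD, AE, AF, AG, BD, BF, BG, DF, DG, EF, EG, FG
  2-simplices (6): ADF, ADG, AEF, BDG, BFG, EFG

so the chain groups are C_0 ≅ Z^6, C_1 ≅ Z^12, C_2 ≅ Z^6.

∂_1: C_1 → C_0 is given by ∂[p,q] = [q] − [p].
This gives a 6×12 integer matrix of rank 5; reducing to Smith normal form yields diagonal entries (1,1,1,1,1).

Boundary ∂_2: C_2 → C_1 maps a triangle to the signed sum of its edges. For instance
  ∂BFG = FG − BG + BF,
  ∂BDG = DG − BG + BD.
As a 12×6 matrix over Z this has rank 6, with invariant factors (1,1,1,1,1,1).

Reading off H_k = ker ∂_k / im ∂_{k+1}:

  H_0: rank C_0 − rank ∂_1 = 6 − 5 = 1, and the invariant factors of ∂_1 are all 1, so H_0 = Z.
  H_1: rank ker ∂_1 − rank ∂_2 = (12 − 5) − 6 = 1, and the invariant factors of ∂_2 are all 1, so H_1 = Z.
  H_2: rank ker ∂_2 − rank ∂_3 = (6 − 6) − 0 = 0, and there is no ∂_3, so H_2 = 0.

H_0 = Z,  H_1 = Z,  H_2 = 0.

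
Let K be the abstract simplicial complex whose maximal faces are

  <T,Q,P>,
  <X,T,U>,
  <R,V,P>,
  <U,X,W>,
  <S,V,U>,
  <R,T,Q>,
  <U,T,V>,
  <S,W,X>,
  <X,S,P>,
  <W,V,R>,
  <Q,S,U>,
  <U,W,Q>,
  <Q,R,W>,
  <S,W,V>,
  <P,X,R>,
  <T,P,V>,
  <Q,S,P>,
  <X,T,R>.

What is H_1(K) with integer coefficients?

H_1 = Z ⊕ Z/2.

We work with the vertex ordering P < Q < R < S < T < U < V < W < X. The simplices of K, each written with vertices in increasing order, are:

  0-simplices (9): P, Q, R, S, T, U, V, W, X
  1-simplices (27): PQ, PR, PS, PT, PV, PX, QR, QS, QT, QU, QW, RT, RV, RW, RX, SU, SV, SW, SX, TU, TV, TX, UV, UW, UX, VW, WX
  2-simplices (18): PQS, PQT, PRV, PRX, PSX, PTV, QRT, QRW, QSU, QUW, RTX, RVW, SUV, SVW, SWX, TUV, TUX, UWX

Hence C_0 ≅ Z^9, C_1 ≅ Z^27, C_2 ≅ Z^18.

Boundary ∂_1: C_1 → C_0 is given by ∂[p,q] = [q] − [p]. For instance
  ∂PT = T − P.
The resulting 9×27 matrix has rank 8, and its Smith normal form has invariant factors (1,1,1,1,1,1,1,1).

Boundary ∂_2: C_2 → C_1 sends each 2-simplex [p,q,r] to [q,r] − [p,r] + [p,q]. For instance
  ∂PTV = TV − PV + PT,
  ∂UWX = WX − UX + UW.
The resulting 27×18 matrix has rank 18, and its Smith normal form has invariant factors (1,1,1,1,1,1,1,1,1,1,1,1,1,1,1,1,1,2).

Now H_k = ker ∂_k / im ∂_{k+1}, so:

  H_1: rank ker ∂_1 − rank ∂_2 = (27 − 8) − 18 = 1, and ∂_2 has invariant factor 2 > 1, so H_1 = Z ⊕ Z/2.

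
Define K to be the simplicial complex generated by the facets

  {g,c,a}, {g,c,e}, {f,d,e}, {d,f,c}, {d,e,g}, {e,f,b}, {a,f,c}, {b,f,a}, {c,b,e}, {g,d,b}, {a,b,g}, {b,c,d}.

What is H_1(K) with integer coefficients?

H_1 = Z_2.

Fix the vertex order a < b < c < d < e < f < g and write every simplex with vertices in increasing order. Then dim K = 2 and the simplices of K are:

  0-simplices (7): a, b, c, d, e, f, g
  1-simplices (18): ab, ac, af, ag, bc, bd, be, bf, bg, cd, ce, cf, cg, de, df, dg, ef, eg
  2-simplices (12): abf, abg, acf, acg, bcd, bce, bdg, bef, cdf, ceg, def, deg

so the chain groups are C_0 ≅ Z^7, C_1 ≅ Z^18, C_2 ≅ Z^12.

The boundary map ∂_1: C_1 → C_0 maps an edge to its endpoints' difference, ∂[p,q] = q − p.
As a 7×18 matrix over Z this has rank 6, with invariant factors (1,1,1,1,1,1).

Boundary ∂_2: C_2 → C_1 acts by ∂[p,q,r] = [q,r] − [p,r] + [p,q]. For instance
  ∂acg = cg − ag + ac,
  ∂cdf = df − cf + cd.
The resulting 18×12 matrix has rank 12, and its Smith normal form has invariant factors (1,1,1,1,1,1,1,1,1,1,1,2).

From H_k ≅ ker(∂_k) / im(∂_{k+1}) we obtain:

  H_1: rank ker ∂_1 − rank ∂_2 = (18 − 6) − 12 = 0, and ∂_2 has invariant factor 2 > 1, so H_1 = Z_2.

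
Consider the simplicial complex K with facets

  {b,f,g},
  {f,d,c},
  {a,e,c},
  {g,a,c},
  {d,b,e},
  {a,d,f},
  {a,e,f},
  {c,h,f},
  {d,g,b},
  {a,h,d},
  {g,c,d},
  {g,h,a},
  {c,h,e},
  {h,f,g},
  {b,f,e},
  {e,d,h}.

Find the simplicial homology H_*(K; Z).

H_0 ≅ Z,  H_1 ≅ Z^2,  H_2 ≅ Z.

Order the vertices as a < b < c < d < e < f < g < h. Listing each simplex with vertices in this order, K has dimension 2 with simplices:

  0-simplices (8): a, b, c, d, e, f, g, h
  1-simplices (24): ac, ad, ae, af, ag, ah, bd, be, bf, bg, cd, ce, cf, cg, ch, de, df, dg, dh, ef, eh, fg, fh, gh
  2-simplices (16): ace, acg, adf, adh, aef, agh, bde, bdg, bef, bfg, cdf, cdg, ceh, cfh, deh, fgh

giving chain groups C_0 ≅ Z^8, C_1 ≅ Z^24, C_2 ≅ Z^16.

Boundary ∂_1: C_1 → C_0 maps an edge to its endpoints' difference, ∂[p,q] = q − p.
This gives a 8×24 integer matrix of rank 7; reducing to Smith normal form yields diagonal entries (1,1,1,1,1,1,1).

The boundary map ∂_2: C_2 → C_1 acts by ∂[p,q,r] = [q,r] − [p,r] + [p,q]. For instance
  ∂acg = cg − ag + ac,
  ∂ceh = eh − ch + ce.
The 24×16 boundary matrix has rank 15 and Smith normal form diag(1,1,1,1,1,1,1,1,1,1,1,1,1,1,1).

Now H_k = ker ∂_k / im ∂_{k+1}, so:

  H_0: rank C_0 − rank ∂_1 = 8 − 7 = 1, and the invariant factors of ∂_1 are all 1, so H_0 ≅ Z.
  H_1: rank ker ∂_1 − rank ∂_2 = (24 − 7) − 15 = 2, and the invariant factors of ∂_2 are all 1, so H_1 ≅ Z^2.
  H_2: rank ker ∂_2 − rank ∂_3 = (16 − 15) − 0 = 1, and there is no ∂_3, so H_2 ≅ Z.

As a check, the Euler characteristic is 8 − 24 + 16 = 0, which agrees with 1 − 2 + 1 = 0.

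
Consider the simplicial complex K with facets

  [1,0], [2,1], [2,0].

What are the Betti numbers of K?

b_0 = 1, b_1 = 1.

Take the total order 0 < 1 < 2 on the vertex set. Then K (dimension 1) consists of the simplices:

  0-simplices (3): [0], [1], [2]
  1-simplices (3): [0,1], [0,2], [1,2]

so the chain groups are C_0 ≅ Z^3, C_1 ≅ Z^3.

The boundary map ∂_1: C_1 → C_0 maps an edge to its endpoints' difference, ∂[p,q] = q − p.
As a 3×3 matrix over Z this has rank 2, with invariant factors (1,1).

From H_k ≅ ker(∂_k) / im(∂_{k+1}) we obtain:

  H_0: rank C_0 − rank ∂_1 = 3 − 2 = 1, and the invariant factors of ∂_1 are all 1, so H_0 ≅ Z.
  H_1: rank ker ∂_1 − rank ∂_2 = (3 − 2) − 0 = 1, and there is no ∂_2, so H_1 ≅ Z.

As a check, the Euler characteristic is 3 − 3 = 0, which agrees with 1 − 1 = 0.

Hence the Betti numbers are b_0 = 1, b_1 = 1.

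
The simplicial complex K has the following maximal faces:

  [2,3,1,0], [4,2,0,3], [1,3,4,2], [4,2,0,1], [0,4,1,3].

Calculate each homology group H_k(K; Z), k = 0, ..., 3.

We work with the vertex ordering 0 < 1 < 2 < 3 < 4. The simplices of K, each written with vertices in increasing order, are:

  0-simplices (5): [0], [1], [2], [3], [4]
  1-simplices (10): [0,1], [0,2], [0,3], [0,4], [1,2], [1,3], [1,4], [2,3], [2,4], [3,4]
  2-simplices (10): [0,1,2], [0,1,3], [0,1,4], [0,2,3], [0,2,4], [0,3,4], [1,2,3], [1,2,4], [1,3,4], [2,3,4]
  3-simplices (5): [0,1,2,3], [0,1,2,4], [0,1,3,4], [0,2,3,4], [1,2,3,4]

giving chain groups C_0 ≅ Z^5, C_1 ≅ Z^10, C_2 ≅ Z^10, C_3 ≅ Z^5.

Boundary ∂_1: C_1 → C_0 maps an edge to its endpoints' difference, ∂[p,q] = q − p.
As a 5×10 matrix over Z this has rank 4, with invariant factors (1,1,1,1).

∂_2: C_2 → C_1 sends each 2-simplex [p,q,r] to [q,r] − [p,r] + [p,q]. For instance
  ∂[0,1,2] = [1,2] − [0,2] + [0,1],
  ∂[0,3,4] = [3,4] − [0,4] + [0,3].
This gives a 10×10 integer matrix of rank 6; reducing to Smith normal form yields diagonal entries (1,1,1,1,1,1).

Boundary ∂_3: C_3 → C_2 sends each 3-simplex σ to the alternating sum Σ_i (−1)^i (σ with its i-th vertex removed). For instance
  ∂[0,2,3,4] = [2,3,4] − [0,3,4] + [0,2,4] − [0,2,3],
  ∂[0,1,3,4] = [1,3,4] − [0,3,4] + [0,1,4] − [0,1,3].
The resulting 10×5 matrix has rank 4, and its Smith normal form has invariant factors (1,1,1,1).

Reading off H_k = ker ∂_k / im ∂_{k+1}:

  H_0: rank C_0 − rank ∂_1 = 5 − 4 = 1, and the invariant factors of ∂_1 are all 1, so H_0 ≅ Z.
  H_1: rank ker ∂_1 − rank ∂_2 = (10 − 4) − 6 = 0, and the invariant factors of ∂_2 are all 1, so H_1 ≅ 0.
  H_2: rank ker ∂_2 − rank ∂_3 = (10 − 6) − 4 = 0, and the invariant factors of ∂_3 are all 1, so H_2 ≅ 0.
  H_3: rank ker ∂_3 − rank ∂_4 = (5 − 4) − 0 = 1, and there is no ∂_4, so H_3 ≅ Z.

H_0 = Z,  H_1 = 0,  H_2 = 0,  H_3 = Z.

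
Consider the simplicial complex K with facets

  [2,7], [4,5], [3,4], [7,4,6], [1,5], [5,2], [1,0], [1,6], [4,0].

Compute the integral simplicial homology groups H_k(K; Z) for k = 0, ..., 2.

We work with the vertex ordering 0 < 1 < 2 < 3 < 4 < 5 < 6 < 7. The simplices of K, each written with vertices in increasing order, are:

  0-simplices (8): [0], [1], [2], [3], [4], [5], [6], [7]
  1-simplices (11): [0,1], [0,4], [1,5], [1,6], [2,5], [2,7], [3,4], [4,5], [4,6], [4,7], [6,7]
  2-simplices (1): [4,6,7]

Hence C_0 ≅ Z^8, C_1 ≅ Z^11, C_2 ≅ Z^1.

∂_1: C_1 → C_0 sends each edge [p,q] (with p < q) to q − p.
The resulting 8×11 matrix has rank 7, and its Smith normal form has invariant factors (1,1,1,1,1,1,1).

Boundary ∂_2: C_2 → C_1 acts by ∂[p,q,r] = [q,r] − [p,r] + [p,q]. For instance
  ∂[4,6,7] = [6,7] − [4,7] + [4,6].
As a 11×1 matrix over Z this has rank 1, with invariant factors (1).

Computing H_k = (kernel of ∂_k) / (image of ∂_{k+1}):

  H_0: rank C_0 − rank ∂_1 = 8 − 7 = 1, and the invariant factors of ∂_1 are all 1, so H_0 ≅ Z.
  H_1: rank ker ∂_1 − rank ∂_2 = (11 − 7) − 1 = 3, and the invariant factors of ∂_2 are all 1, so H_1 ≅ Z^3.
  H_2: rank ker ∂_2 − rank ∂_3 = (1 − 1) − 0 = 0, and there is no ∂_3, so H_2 ≅ 0.

As a check, the Euler characteristic is 8 − 11 + 1 = -2, which agrees with 1 − 3 + 0 = -2.

H_0 = Z,  H_1 = Z^3,  H_2 = 0.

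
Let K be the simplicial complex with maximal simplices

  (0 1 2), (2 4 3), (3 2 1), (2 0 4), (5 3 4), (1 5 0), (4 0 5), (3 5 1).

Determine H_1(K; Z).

H_1 = 0.

K has 6 vertices, 12 edges, 8 triangles.
rank ∂_1 = 5, rank ∂_2 = 7 ⇒ b_1 = 12 − 5 − 7 = 0; all invariant factors of ∂_2 are 1 so no torsion. So H_1 = 0.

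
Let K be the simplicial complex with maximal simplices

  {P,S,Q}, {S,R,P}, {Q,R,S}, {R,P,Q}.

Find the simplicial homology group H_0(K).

H_0 = Z.

We work with the vertex ordering P < Q < R < S. The simplices of K, each written with vertices in increasing order, are:

  0-simplices (4): P, Q, R, S
  1-simplices (6): PQ, PR, PS, QR, QS, RS
  2-simplices (4): PQR, PQS, PRS, QRS

Hence C_0 ≅ Z^4, C_1 ≅ Z^6, C_2 ≅ Z^4.

∂_1: C_1 → C_0 sends each edge [p,q] (with p < q) to q − p.
The 4×6 boundary matrix has rank 3 and Smith normal form diag(1,1,1).

The boundary map ∂_2: C_2 → C_1 maps a triangle to the signed sum of its edges. For instance
  ∂PRS = RS − PS + PR,
  ∂PQS = QS − PS + PQ.
As a 6×4 matrix over Z this has rank 3, with invariant factors (1,1,1).

Now H_k = ker ∂_k / im ∂_{k+1}, so:

  H_0: rank C_0 − rank ∂_1 = 4 − 3 = 1, and the invariant factors of ∂_1 are all 1, so H_0 = Z.

(K is a triangulation of the 2-sphere S^2.)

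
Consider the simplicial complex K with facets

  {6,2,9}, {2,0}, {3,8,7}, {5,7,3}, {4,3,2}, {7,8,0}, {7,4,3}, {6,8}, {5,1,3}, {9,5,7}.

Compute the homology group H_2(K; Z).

We work with the vertex ordering 0 < 1 < 2 < 3 < 4 < 5 < 6 < 7 < 8 < 9. The simplices of K, each written with vertices in increasing order, are:

  0-simplices (10): [0], [1], [2], [3], [4], [5], [6], [7], [8], [9]
  1-simplices (20): [0,2], [0,7], [0,8], [1,3], [1,5], [2,3], [2,4], [2,6], [2,9], [3,4], [3,5], [3,7], [3,8], [4,7], [5,7], [5,9], [6,8], [6,9], [7,8], [7,9]
  2-simplices (8): [0,7,8], [1,3,5], [2,3,4], [2,6,9], [3,4,7], [3,5,7], [3,7,8], [5,7,9]

Hence C_0 ≅ Z^10, C_1 ≅ Z^20, C_2 ≅ Z^8.

Boundary ∂_1: C_1 → C_0 maps an edge to its endpoints' difference, ∂[p,q] = q − p.
The 10×20 boundary matrix has rank 9 and Smith normal form diag(1,1,1,1,1,1,1,1,1).

The boundary map ∂_2: C_2 → C_1 maps a triangle to the signed sum of its edges. For instance
  ∂[2,6,9] = [6,9] − [2,9] + [2,6],
  ∂[0,7,8] = [7,8] − [0,8] + [0,7].
This gives a 20×8 integer matrix of rank 8; reducing to Smith normal form yields diagonal entries (1,1,1,1,1,1,1,1).

Now H_k = ker ∂_k / im ∂_{k+1}, so:

  H_2: rank ker ∂_2 − rank ∂_3 = (8 − 8) − 0 = 0, and there is no ∂_3, so H_2 = 0.

H_2 ≅ 0.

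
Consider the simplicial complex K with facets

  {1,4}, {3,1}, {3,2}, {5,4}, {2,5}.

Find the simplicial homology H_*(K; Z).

Take the total order 1 < 2 < 3 < 4 < 5 on the vertex set. Then K (dimension 1) consists of the simplices:

  0-simplices (5): [1], [2], [3], [4], [5]
  1-simplices (5): [1,3], [1,4], [2,3], [2,5], [4,5]

giving chain groups C_0 ≅ Z^5, C_1 ≅ Z^5.

∂_1: C_1 → C_0 maps an edge to its endpoints' difference, ∂[p,q] = q − p. For instance
  ∂[4,5] = [5] − [4].
The resulting 5×5 matrix has rank 4, and its Smith normal form has invariant factors (1,1,1,1).

Now H_k = ker ∂_k / im ∂_{k+1}, so:

  H_0: rank C_0 − rank ∂_1 = 5 − 4 = 1, and the invariant factors of ∂_1 are all 1, so H_0 ≅ Z.
  H_1: rank ker ∂_1 − rank ∂_2 = (5 − 4) − 0 = 1, and there is no ∂_2, so H_1 ≅ Z.

H_0 ≅ Z,  H_1 ≅ Z.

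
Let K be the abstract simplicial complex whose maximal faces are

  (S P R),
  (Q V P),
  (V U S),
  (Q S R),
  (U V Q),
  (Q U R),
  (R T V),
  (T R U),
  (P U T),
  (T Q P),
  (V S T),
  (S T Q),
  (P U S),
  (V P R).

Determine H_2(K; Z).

We work with the vertex ordering P < Q < R < S < T < U < V. The simplices of K, each written with vertices in increasing order, are:

  0-simplices (7): P, Q, R, S, T, U, V
  1-simplices (21): PQ, PR, PS, PT, PU, PV, QR, QS, QT, QU, QV, RS, RT, RU, RV, ST, SU, SV, TU, TV, UV
  2-simplices (14): PQT, PQV, PRS, PRV, PSU, PTU, QRS, QRU, QST, QUV, RTU, RTV, STV, SUV

giving chain groups C_0 ≅ Z^7, C_1 ≅ Z^21, C_2 ≅ Z^14.

Boundary ∂_1: C_1 → C_0 sends each edge [p,q] (with p < q) to q − p.
This gives a 7×21 integer matrix of rank 6; reducing to Smith normal form yields diagonal entries (1,1,1,1,1,1).

The boundary map ∂_2: C_2 → C_1 acts by ∂[p,q,r] = [q,r] − [p,r] + [p,q]. For instance
  ∂PRV = RV − PV + PR,
  ∂PQT = QT − PT + PQ.
The 21×14 boundary matrix has rank 13 and Smith normal form diag(1,1,1,1,1,1,1,1,1,1,1,1,1).

Computing H_k = (kernel of ∂_k) / (image of ∂_{k+1}):

  H_2: rank ker ∂_2 − rank ∂_3 = (14 − 13) − 0 = 1, and there is no ∂_3, so H_2 ≅ Z.

H_2 ≅ Z.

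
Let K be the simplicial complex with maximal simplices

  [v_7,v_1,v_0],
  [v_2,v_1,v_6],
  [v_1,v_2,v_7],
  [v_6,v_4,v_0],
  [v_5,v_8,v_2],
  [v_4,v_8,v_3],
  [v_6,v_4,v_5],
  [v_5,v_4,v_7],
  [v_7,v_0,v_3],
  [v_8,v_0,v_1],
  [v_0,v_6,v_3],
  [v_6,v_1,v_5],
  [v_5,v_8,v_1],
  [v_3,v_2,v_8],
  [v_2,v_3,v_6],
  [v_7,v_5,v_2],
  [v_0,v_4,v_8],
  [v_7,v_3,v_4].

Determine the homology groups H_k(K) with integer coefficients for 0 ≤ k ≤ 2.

H_0 ≅ Z,  H_1 ≅ Z ⊕ Z_2,  H_2 = 0.

K has 9 vertices, 27 edges, 18 triangles.
rank ∂_0 = 0, rank ∂_1 = 8 ⇒ b_0 = 9 − 0 − 8 = 1; all invariant factors of ∂_1 are 1 so no torsion. So H_0 ≅ Z.
rank ∂_1 = 8, rank ∂_2 = 18 ⇒ b_1 = 27 − 8 − 18 = 1; ∂_2 has invariant factor(s) [2] giving torsion. So H_1 ≅ Z ⊕ Z_2.
rank ∂_2 = 18, rank ∂_3 = 0 ⇒ b_2 = 18 − 18 − 0 = 0. So H_2 ≅ 0.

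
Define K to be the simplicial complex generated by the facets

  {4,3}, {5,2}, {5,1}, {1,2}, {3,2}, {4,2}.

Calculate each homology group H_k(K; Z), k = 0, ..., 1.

K has 5 vertices, 6 edges.
rank ∂_0 = 0, rank ∂_1 = 4 ⇒ b_0 = 5 − 0 − 4 = 1; all invariant factors of ∂_1 are 1 so no torsion. So H_0 = Z.
rank ∂_1 = 4, rank ∂_2 = 0 ⇒ b_1 = 6 − 4 − 0 = 2. So H_1 = Z^2.

H_0 = Z,  H_1 = Z^2.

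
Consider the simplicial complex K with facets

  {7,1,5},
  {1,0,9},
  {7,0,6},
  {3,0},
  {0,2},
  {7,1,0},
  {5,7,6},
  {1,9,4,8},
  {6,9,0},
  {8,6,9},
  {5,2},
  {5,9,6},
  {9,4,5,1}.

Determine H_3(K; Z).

Order the vertices as 0 < 1 < 2 < 3 < 4 < 5 < 6 < 7 < 8 < 9. Listing each simplex with vertices in this order, K has dimension 3 with simplices:

  0-simplices (10): [0], [1], [2], [3], [4], [5], [6], [7], [8], [9]
  1-simplices (22): [0,1], [0,2], [0,3], [0,6], [0,7], [0,9], [1,4], [1,5], [1,7], [1,8], [1,9], [2,5], [4,5], [4,8], [4,9], [5,6], [5,7], [5,9], [6,7], [6,8], [6,9], [8,9]
  2-simplices (15): [0,1,7], [0,1,9], [0,6,7], [0,6,9], [1,4,5], [1,4,8], [1,4,9], [1,5,7], [1,5,9], [1,8,9], [4,5,9], [4,8,9], [5,6,7], [5,6,9], [6,8,9]
  3-simplices (2): [1,4,5,9], [1,4,8,9]

giving chain groups C_0 ≅ Z^10, C_1 ≅ Z^22, C_2 ≅ Z^15, C_3 ≅ Z^2.

Boundary ∂_1: C_1 → C_0 is given by ∂[p,q] = [q] − [p].
The 10×22 boundary matrix has rank 9 and Smith normal form diag(1,1,1,1,1,1,1,1,1).

The boundary map ∂_2: C_2 → C_1 maps a triangle to the signed sum of its edges. For instance
  ∂[5,6,7] = [6,7] − [5,7] + [5,6],
  ∂[1,5,7] = [5,7] − [1,7] + [1,5].
The 22×15 boundary matrix has rank 12 and Smith normal form diag(1,1,1,1,1,1,1,1,1,1,1,1).

Boundary ∂_3: C_3 → C_2 sends each 3-simplex σ to the alternating sum Σ_i (−1)^i (σ with its i-th vertex removed). For instance
  ∂[1,4,5,9] = [4,5,9] − [1,5,9] + [1,4,9] − [1,4,5],
  ∂[1,4,8,9] = [4,8,9] − [1,8,9] + [1,4,9] − [1,4,8].
The resulting 15×2 matrix has rank 2, and its Smith normal form has invariant factors (1,1).

Computing H_k = (kernel of ∂_k) / (image of ∂_{k+1}):

  H_3: rank ker ∂_3 − rank ∂_4 = (2 − 2) − 0 = 0, and there is no ∂_4, so H_3 ≅ 0.

H_3 = 0.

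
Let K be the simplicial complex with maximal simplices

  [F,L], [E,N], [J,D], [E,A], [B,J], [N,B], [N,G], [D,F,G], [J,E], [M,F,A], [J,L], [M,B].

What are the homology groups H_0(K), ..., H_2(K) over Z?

Order the vertices as A < B < D < E < F < G < J < L < M < N. Listing each simplex with vertices in this order, K has dimension 2 with simplices:

  0-simplices (10): A, B, D, E, F, G, J, L, M, N
  1-simplices (16): AE, AF, AM, BJ, BM, BN, DF, DG, DJ, EJ, EN, FG, FL, FM, GN, JL
  2-simplices (2): AFM, DFG

so the chain groups are C_0 ≅ Z^10, C_1 ≅ Z^16, C_2 ≅ Z^2.

Boundary ∂_1: C_1 → C_0 is given by ∂[p,q] = [q] − [p].
The resulting 10×16 matrix has rank 9, and its Smith normal form has invariant factors (1,1,1,1,1,1,1,1,1).

Boundary ∂_2: C_2 → C_1 sends each 2-simplex [p,q,r] to [q,r] − [p,r] + [p,q]. For instance
  ∂AFM = FM − AM + AF,
  ∂DFG = FG − DG + DF.
The resulting 16×2 matrix has rank 2, and its Smith normal form has invariant factors (1,1).

Reading off H_k = ker ∂_k / im ∂_{k+1}:

  H_0: rank C_0 − rank ∂_1 = 10 − 9 = 1, and the invariant factors of ∂_1 are all 1, so H_0 ≅ Z.
  H_1: rank ker ∂_1 − rank ∂_2 = (16 − 9) − 2 = 5, and the invariant factors of ∂_2 are all 1, so H_1 ≅ Z^5.
  H_2: rank ker ∂_2 − rank ∂_3 = (2 − 2) − 0 = 0, and there is no ∂_3, so H_2 ≅ 0.

H_0 ≅ Z,  H_1 ≅ Z^5,  H_2 = 0.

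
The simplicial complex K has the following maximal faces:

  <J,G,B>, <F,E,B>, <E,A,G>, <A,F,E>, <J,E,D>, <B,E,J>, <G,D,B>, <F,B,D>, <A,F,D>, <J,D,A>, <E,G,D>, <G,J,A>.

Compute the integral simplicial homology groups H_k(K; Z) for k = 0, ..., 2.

We work with the vertex ordering A < B < D < E < F < G < J. The simplices of K, each written with vertices in increasing order, are:

  0-simplices (7): A, B, D, E, F, G, J
  1-simplices (18): AD, AE, AF, AG, AJ, BD, BE, BF, BG, BJ, DE, DF, DG, DJ, EF, EG, EJ, GJ
  2-simplices (12): ADF, ADJ, AEF, AEG, AGJ, BDF, BDG, BEF, BEJ, BGJ, DEG, DEJ

giving chain groups C_0 ≅ Z^7, C_1 ≅ Z^18, C_2 ≅ Z^12.

The boundary map ∂_1: C_1 → C_0 maps an edge to its endpoints' difference, ∂[p,q] = q − p.
The 7×18 boundary matrix has rank 6 and Smith normal form diag(1,1,1,1,1,1).

∂_2: C_2 → C_1 maps a triangle to the signed sum of its edges. For instance
  ∂DEJ = EJ − DJ + DE,
  ∂BDG = DG − BG + BD.
The 18×12 boundary matrix has rank 12 and Smith normal form diag(1,1,1,1,1,1,1,1,1,1,1,2).

Computing H_k = (kernel of ∂_k) / (image of ∂_{k+1}):

  H_0: rank C_0 − rank ∂_1 = 7 − 6 = 1, and the invariant factors of ∂_1 are all 1, so H_0 = Z.
  H_1: rank ker ∂_1 − rank ∂_2 = (18 − 6) − 12 = 0, and ∂_2 has invariant factor 2 > 1, so H_1 = Z/2.
  H_2: rank ker ∂_2 − rank ∂_3 = (12 − 12) − 0 = 0, and there is no ∂_3, so H_2 = 0.

(K is a triangulation of the real projective plane RP^2.)

H_0 = Z,  H_1 = Z/2,  H_2 = 0.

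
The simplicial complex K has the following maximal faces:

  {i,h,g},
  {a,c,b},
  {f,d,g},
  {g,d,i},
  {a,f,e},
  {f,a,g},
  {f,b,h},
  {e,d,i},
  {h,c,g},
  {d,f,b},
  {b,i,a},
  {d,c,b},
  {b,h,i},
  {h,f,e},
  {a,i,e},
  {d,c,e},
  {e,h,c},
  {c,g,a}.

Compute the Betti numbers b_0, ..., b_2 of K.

b_0 = 1, b_1 = 2, b_2 = 1.

Order the vertices as a < b < c < d < e < f < g < h < i. Listing each simplex with vertices in this order, K has dimension 2 with simplices:

  0-simplices (9): a, b, c, d, e, f, g, h, i
  1-simplices (27): ab, ac, ae, af, ag, ai, bc, bd, bf, bh, bi, cd, ce, cg, ch, de, df, dg, di, ef, eh, ei, fg, fh, gh, gi, hi
  2-simplices (18): abc, abi, acg, aef, aei, afg, bcd, bdf, bfh, bhi, cde, ceh, cgh, dei, dfg, dgi, efh, ghi

Hence C_0 ≅ Z^9, C_1 ≅ Z^27, C_2 ≅ Z^18.

Boundary ∂_1: C_1 → C_0 is given by ∂[p,q] = [q] − [p]. For instance
  ∂cg = g − c.
The resulting 9×27 matrix has rank 8, and its Smith normal form has invariant factors (1,1,1,1,1,1,1,1).

The boundary map ∂_2: C_2 → C_1 sends each 2-simplex [p,q,r] to [q,r] − [p,r] + [p,q]. For instance
  ∂abi = bi − ai + ab,
  ∂dgi = gi − di + dg.
The resulting 27×18 matrix has rank 17, and its Smith normal form has invariant factors (1,1,1,1,1,1,1,1,1,1,1,1,1,1,1,1,1).

Now H_k = ker ∂_k / im ∂_{k+1}, so:

  H_0: rank C_0 − rank ∂_1 = 9 − 8 = 1, and the invariant factors of ∂_1 are all 1, so H_0 = Z.
  H_1: rank ker ∂_1 − rank ∂_2 = (27 − 8) − 17 = 2, and the invariant factors of ∂_2 are all 1, so H_1 = Z^2.
  H_2: rank ker ∂_2 − rank ∂_3 = (18 − 17) − 0 = 1, and there is no ∂_3, so H_2 = Z.

(K is a triangulation of the torus T^2.)

Hence the Betti numbers are b_0 = 1, b_1 = 2, b_2 = 1.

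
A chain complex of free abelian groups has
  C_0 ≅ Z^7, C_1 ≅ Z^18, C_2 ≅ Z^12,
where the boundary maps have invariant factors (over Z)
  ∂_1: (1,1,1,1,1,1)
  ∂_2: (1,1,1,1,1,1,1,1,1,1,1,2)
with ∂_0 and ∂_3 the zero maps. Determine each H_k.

H_0 ≅ Z,  H_1 ≅ Z/2,  H_2 = 0.

H_0: b_0 = 7 − 0 − 6 = 1; torsion from ∂_1 factors > 1: none. So H_0 ≅ Z.
H_1: b_1 = 18 − 6 − 12 = 0; torsion from ∂_2 factors > 1: [2]. So H_1 ≅ Z/2.
H_2: b_2 = 12 − 12 − 0 = 0; torsion from ∂_3 factors > 1: none. So H_2 ≅ 0.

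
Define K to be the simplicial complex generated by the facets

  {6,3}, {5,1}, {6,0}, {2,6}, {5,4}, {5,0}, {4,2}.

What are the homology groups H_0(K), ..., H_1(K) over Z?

We work with the vertex ordering 0 < 1 < 2 < 3 < 4 < 5 < 6. The simplices of K, each written with vertices in increasing order, are:

  0-simplices (7): [0], [1], [2], [3], [4], [5], [6]
  1-simplices (7): [0,5], [0,6], [1,5], [2,4], [2,6], [3,6], [4,5]

so the chain groups are C_0 ≅ Z^7, C_1 ≅ Z^7.

The boundary map ∂_1: C_1 → C_0 maps an edge to its endpoints' difference, ∂[p,q] = q − p. For instance
  ∂[3,6] = [6] − [3].
The resulting 7×7 matrix has rank 6, and its Smith normal form has invariant factors (1,1,1,1,1,1).

Computing H_k = (kernel of ∂_k) / (image of ∂_{k+1}):

  H_0: rank C_0 − rank ∂_1 = 7 − 6 = 1, and the invariant factors of ∂_1 are all 1, so H_0 ≅ Z.
  H_1: rank ker ∂_1 − rank ∂_2 = (7 − 6) − 0 = 1, and there is no ∂_2, so H_1 ≅ Z.

As a check, the Euler characteristic is 7 − 7 = 0, which agrees with 1 − 1 = 0.

H_0 ≅ Z,  H_1 ≅ Z.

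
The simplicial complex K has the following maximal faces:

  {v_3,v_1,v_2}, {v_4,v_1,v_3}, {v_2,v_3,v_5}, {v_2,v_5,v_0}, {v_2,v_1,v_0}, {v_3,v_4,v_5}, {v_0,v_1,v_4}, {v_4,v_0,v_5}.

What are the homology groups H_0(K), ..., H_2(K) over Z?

Fix the vertex order v_0 < v_1 < v_2 < v_3 < v_4 < v_5 and write every simplex with vertices in increasing order. Then dim K = 2 and the simplices of K are:

  0-simplices (6): [v_0], [v_1], [v_2], [v_3], [v_4], [v_5]
  1-simplices (12): [v_0,v_1], [v_0,v_2], [v_0,v_4], [v_0,v_5], [v_1,v_2], [v_1,v_3], [v_1,v_4], [v_2,v_3], [v_2,v_5], [v_3,v_4], [v_3,v_5], [v_4,v_5]
  2-simplices (8): [v_0,v_1,v_2], [v_0,v_1,v_4], [v_0,v_2,v_5], [v_0,v_4,v_5], [v_1,v_2,v_3], [v_1,v_3,v_4], [v_2,v_3,v_5], [v_3,v_4,v_5]

Hence C_0 ≅ Z^6, C_1 ≅ Z^12, C_2 ≅ Z^8.

∂_1: C_1 → C_0 sends each edge [p,q] (with p < q) to q − p. For instance
  ∂[v_2,v_5] = [v_5] − [v_2].
As a 6×12 matrix over Z this has rank 5, with invariant factors (1,1,1,1,1).

The boundary map ∂_2: C_2 → C_1 maps a triangle to the signed sum of its edges. For instance
  ∂[v_0,v_1,v_2] = [v_1,v_2] − [v_0,v_2] + [v_0,v_1],
  ∂[v_1,v_3,v_4] = [v_3,v_4] − [v_1,v_4] + [v_1,v_3].
This gives a 12×8 integer matrix of rank 7; reducing to Smith normal form yields diagonal entries (1,1,1,1,1,1,1).

Computing H_k = (kernel of ∂_k) / (image of ∂_{k+1}):

  H_0: rank C_0 − rank ∂_1 = 6 − 5 = 1, and the invariant factors of ∂_1 are all 1, so H_0 ≅ Z.
  H_1: rank ker ∂_1 − rank ∂_2 = (12 − 5) − 7 = 0, and the invariant factors of ∂_2 are all 1, so H_1 ≅ 0.
  H_2: rank ker ∂_2 − rank ∂_3 = (8 − 7) − 0 = 1, and there is no ∂_3, so H_2 ≅ Z.

H_0 = Z,  H_1 = 0,  H_2 = Z.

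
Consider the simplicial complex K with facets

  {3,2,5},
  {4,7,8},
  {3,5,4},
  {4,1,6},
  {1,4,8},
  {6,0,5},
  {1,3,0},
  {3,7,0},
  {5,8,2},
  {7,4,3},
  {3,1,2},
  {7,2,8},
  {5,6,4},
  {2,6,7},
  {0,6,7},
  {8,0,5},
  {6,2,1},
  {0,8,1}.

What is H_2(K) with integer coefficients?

K has 9 vertices, 27 edges, 18 triangles.
rank ∂_2 = 17, rank ∂_3 = 0 ⇒ b_2 = 18 − 17 − 0 = 1. So H_2 ≅ Z.

H_2 = Z.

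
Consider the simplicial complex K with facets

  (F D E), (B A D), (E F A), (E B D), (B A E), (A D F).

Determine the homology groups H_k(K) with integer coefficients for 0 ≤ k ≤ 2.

H_0 ≅ Z,  H_1 = 0,  H_2 ≅ Z.

We work with the vertex ordering A < B < D < E < F. The simplices of K, each written with vertices in increasing order, are:

  0-simplices (5): A, B, D, E, F
  1-simplices (9): AB, AD, AE, AF, BD, BE, DE, DF, EF
  2-simplices (6): ABD, ABE, ADF, AEF, BDE, DEF

Hence C_0 ≅ Z^5, C_1 ≅ Z^9, C_2 ≅ Z^6.

The boundary map ∂_1: C_1 → C_0 is given by ∂[p,q] = [q] − [p].
As a 5×9 matrix over Z this has rank 4, with invariant factors (1,1,1,1).

Boundary ∂_2: C_2 → C_1 maps a triangle to the signed sum of its edges. For instance
  ∂ABD = BD − AD + AB,
  ∂DEF = EF − DF + DE.
This gives a 9×6 integer matrix of rank 5; reducing to Smith normal form yields diagonal entries (1,1,1,1,1).

From H_k ≅ ker(∂_k) / im(∂_{k+1}) we obtain:

  H_0: rank C_0 − rank ∂_1 = 5 − 4 = 1, and the invariant factors of ∂_1 are all 1, so H_0 = Z.
  H_1: rank ker ∂_1 − rank ∂_2 = (9 − 4) − 5 = 0, and the invariant factors of ∂_2 are all 1, so H_1 = 0.
  H_2: rank ker ∂_2 − rank ∂_3 = (6 − 5) − 0 = 1, and there is no ∂_3, so H_2 = Z.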